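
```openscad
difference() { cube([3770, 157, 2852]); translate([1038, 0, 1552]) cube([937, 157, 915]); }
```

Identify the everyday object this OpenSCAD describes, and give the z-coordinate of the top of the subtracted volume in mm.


A wall with a window opening. The window head height is 2467 mm.

A wall with a rectangular opening subtracted — a window. Sill at z = 1552, opening 915 mm tall, so the head is at 1552 + 915 = 2467 mm.


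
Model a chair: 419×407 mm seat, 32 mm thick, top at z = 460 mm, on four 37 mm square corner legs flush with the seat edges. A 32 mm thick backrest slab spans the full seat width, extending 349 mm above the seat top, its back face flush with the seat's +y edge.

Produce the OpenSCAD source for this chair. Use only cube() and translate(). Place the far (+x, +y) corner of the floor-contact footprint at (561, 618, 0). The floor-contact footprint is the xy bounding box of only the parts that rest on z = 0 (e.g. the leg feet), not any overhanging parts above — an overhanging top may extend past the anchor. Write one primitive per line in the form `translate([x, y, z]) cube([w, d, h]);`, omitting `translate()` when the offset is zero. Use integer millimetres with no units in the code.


translate([142, 211, 428]) cube([419, 407, 32]);
translate([142, 211, 0]) cube([37, 37, 428]);
translate([524, 211, 0]) cube([37, 37, 428]);
translate([142, 581, 0]) cube([37, 37, 428]);
translate([524, 581, 0]) cube([37, 37, 428]);
translate([142, 586, 460]) cube([419, 32, 349]);


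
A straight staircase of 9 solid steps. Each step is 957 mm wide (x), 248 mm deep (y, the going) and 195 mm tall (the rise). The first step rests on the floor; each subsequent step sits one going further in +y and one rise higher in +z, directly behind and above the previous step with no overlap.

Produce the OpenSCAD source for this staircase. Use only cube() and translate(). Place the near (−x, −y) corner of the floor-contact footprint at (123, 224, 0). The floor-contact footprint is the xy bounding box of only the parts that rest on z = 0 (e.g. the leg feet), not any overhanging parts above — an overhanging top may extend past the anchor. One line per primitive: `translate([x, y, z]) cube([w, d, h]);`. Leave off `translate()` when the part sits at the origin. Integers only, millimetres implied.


translate([123, 224, 0]) cube([957, 248, 195]);
translate([123, 472, 195]) cube([957, 248, 195]);
translate([123, 720, 390]) cube([957, 248, 195]);
translate([123, 968, 585]) cube([957, 248, 195]);
translate([123, 1216, 780]) cube([957, 248, 195]);
translate([123, 1464, 975]) cube([957, 248, 195]);
translate([123, 1712, 1170]) cube([957, 248, 195]);
translate([123, 1960, 1365]) cube([957, 248, 195]);
translate([123, 2208, 1560]) cube([957, 248, 195]);


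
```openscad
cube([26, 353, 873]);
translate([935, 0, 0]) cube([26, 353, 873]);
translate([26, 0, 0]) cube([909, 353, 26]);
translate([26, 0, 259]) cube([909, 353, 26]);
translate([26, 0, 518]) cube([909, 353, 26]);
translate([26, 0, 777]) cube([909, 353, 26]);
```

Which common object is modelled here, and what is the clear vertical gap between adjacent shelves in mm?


A bookshelf. The clear shelf gap is 233 mm.

Two tall side panels with 4 horizontal boards between them — a bookshelf. The first two shelf undersides are at z = 0 and z = 259; with shelf thickness 26, the clear gap is 259 − 0 − 26 = 233 mm.


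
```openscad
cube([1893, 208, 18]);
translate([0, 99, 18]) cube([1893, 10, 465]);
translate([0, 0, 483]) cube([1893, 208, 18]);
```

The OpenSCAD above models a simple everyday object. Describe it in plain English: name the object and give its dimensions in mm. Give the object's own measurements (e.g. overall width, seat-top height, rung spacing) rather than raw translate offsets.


An I-beam lying along x, 1893 mm long. Overall section height 501 mm. Two flanges 208 mm wide (y) and 18 mm thick, one on the floor and one at the top; a web 10 mm thick runs between them, centred on the flange width.


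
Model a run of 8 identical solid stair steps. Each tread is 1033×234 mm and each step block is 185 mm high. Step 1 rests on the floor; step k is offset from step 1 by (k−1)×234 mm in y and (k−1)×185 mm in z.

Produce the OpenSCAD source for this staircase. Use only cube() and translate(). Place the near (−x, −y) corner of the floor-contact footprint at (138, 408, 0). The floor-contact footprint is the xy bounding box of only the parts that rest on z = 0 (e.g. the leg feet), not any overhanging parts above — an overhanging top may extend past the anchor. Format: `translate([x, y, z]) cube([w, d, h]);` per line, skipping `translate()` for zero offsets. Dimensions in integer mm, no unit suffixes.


translate([138, 408, 0]) cube([1033, 234, 185]);
translate([138, 642, 185]) cube([1033, 234, 185]);
translate([138, 876, 370]) cube([1033, 234, 185]);
translate([138, 1110, 555]) cube([1033, 234, 185]);
translate([138, 1344, 740]) cube([1033, 234, 185]);
translate([138, 1578, 925]) cube([1033, 234, 185]);
translate([138, 1812, 1110]) cube([1033, 234, 185]);
translate([138, 2046, 1295]) cube([1033, 234, 185]);


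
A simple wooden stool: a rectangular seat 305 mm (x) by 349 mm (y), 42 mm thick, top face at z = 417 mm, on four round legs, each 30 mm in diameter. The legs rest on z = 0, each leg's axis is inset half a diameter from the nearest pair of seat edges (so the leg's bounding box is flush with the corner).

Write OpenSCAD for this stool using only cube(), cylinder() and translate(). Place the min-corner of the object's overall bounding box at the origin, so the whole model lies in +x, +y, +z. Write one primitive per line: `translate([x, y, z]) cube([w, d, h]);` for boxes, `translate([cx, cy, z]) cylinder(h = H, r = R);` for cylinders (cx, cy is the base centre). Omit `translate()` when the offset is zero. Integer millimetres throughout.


translate([0, 0, 375]) cube([305, 349, 42]);
translate([15, 15, 0]) cylinder(h = 375, r = 15);
translate([290, 15, 0]) cylinder(h = 375, r = 15);
translate([15, 334, 0]) cylinder(h = 375, r = 15);
translate([290, 334, 0]) cylinder(h = 375, r = 15);


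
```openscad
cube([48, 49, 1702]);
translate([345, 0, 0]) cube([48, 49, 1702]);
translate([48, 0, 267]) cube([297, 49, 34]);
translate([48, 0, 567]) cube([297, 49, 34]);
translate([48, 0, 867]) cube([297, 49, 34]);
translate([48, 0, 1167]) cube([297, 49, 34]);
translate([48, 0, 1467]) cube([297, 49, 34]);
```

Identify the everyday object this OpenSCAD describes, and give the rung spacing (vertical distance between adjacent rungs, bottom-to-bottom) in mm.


A ladder. The rung spacing is 300 mm.

Two tall 48×49 posts with 5 short bars between them — a ladder. Adjacent rungs sit at z = 267 and z = 567, so the spacing is 567 − 267 = 300 mm.


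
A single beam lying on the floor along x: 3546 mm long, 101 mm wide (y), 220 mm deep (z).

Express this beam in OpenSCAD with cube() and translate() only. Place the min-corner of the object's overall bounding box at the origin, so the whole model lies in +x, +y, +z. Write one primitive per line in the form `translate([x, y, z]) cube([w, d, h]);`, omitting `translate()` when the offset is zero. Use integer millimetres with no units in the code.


cube([3546, 101, 220]);


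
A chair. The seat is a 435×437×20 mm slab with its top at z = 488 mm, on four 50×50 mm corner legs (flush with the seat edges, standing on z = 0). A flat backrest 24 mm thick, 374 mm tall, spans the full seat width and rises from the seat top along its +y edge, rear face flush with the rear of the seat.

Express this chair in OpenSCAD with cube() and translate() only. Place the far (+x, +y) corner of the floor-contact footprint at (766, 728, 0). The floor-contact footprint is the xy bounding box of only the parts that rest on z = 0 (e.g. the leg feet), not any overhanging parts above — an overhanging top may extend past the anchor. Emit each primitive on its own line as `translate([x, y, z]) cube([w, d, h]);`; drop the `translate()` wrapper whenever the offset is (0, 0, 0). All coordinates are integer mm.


translate([331, 291, 468]) cube([435, 437, 20]);
translate([331, 291, 0]) cube([50, 50, 468]);
translate([716, 291, 0]) cube([50, 50, 468]);
translate([331, 678, 0]) cube([50, 50, 468]);
translate([716, 678, 0]) cube([50, 50, 468]);
translate([331, 704, 488]) cube([435, 24, 374]);


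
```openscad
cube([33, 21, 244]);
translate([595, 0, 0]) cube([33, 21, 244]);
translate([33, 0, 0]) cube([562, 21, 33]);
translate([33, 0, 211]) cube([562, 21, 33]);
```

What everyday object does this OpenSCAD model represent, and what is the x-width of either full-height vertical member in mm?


A picture frame. The border width is 33 mm.

Four thin pieces enclosing a rectangular opening — a picture frame. The two full-height stiles are 244 mm tall; the top rail sits at z = 211 and is 33 mm tall, so the border above the opening is 244 − 211 = 33 mm, matching the stile x-width.


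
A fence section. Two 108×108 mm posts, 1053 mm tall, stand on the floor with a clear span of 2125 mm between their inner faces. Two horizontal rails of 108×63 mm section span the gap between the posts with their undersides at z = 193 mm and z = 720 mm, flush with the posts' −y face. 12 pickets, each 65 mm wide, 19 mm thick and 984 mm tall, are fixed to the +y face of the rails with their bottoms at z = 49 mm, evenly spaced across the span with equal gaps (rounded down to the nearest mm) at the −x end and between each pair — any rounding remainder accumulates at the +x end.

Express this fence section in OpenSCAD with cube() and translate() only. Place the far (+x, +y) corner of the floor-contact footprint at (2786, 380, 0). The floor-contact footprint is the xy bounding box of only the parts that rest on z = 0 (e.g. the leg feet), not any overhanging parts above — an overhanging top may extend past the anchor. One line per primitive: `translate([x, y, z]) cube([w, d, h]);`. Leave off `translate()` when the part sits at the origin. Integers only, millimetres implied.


translate([445, 272, 0]) cube([108, 108, 1053]);
translate([2678, 272, 0]) cube([108, 108, 1053]);
translate([553, 272, 193]) cube([2125, 108, 63]);
translate([553, 272, 720]) cube([2125, 108, 63]);
translate([656, 380, 49]) cube([65, 19, 984]);
translate([824, 380, 49]) cube([65, 19, 984]);
translate([992, 380, 49]) cube([65, 19, 984]);
translate([1160, 380, 49]) cube([65, 19, 984]);
translate([1328, 380, 49]) cube([65, 19, 984]);
translate([1496, 380, 49]) cube([65, 19, 984]);
translate([1664, 380, 49]) cube([65, 19, 984]);
translate([1832, 380, 49]) cube([65, 19, 984]);
translate([2000, 380, 49]) cube([65, 19, 984]);
translate([2168, 380, 49]) cube([65, 19, 984]);
translate([2336, 380, 49]) cube([65, 19, 984]);
translate([2504, 380, 49]) cube([65, 19, 984]);


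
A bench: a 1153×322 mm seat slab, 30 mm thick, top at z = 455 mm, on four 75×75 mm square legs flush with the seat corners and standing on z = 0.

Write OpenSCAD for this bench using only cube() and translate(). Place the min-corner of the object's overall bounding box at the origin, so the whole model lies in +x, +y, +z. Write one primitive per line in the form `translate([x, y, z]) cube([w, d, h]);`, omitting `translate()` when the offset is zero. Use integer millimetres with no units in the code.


// leg_h = 455 − 30 = 425
translate([0, 0, 425]) cube([1153, 322, 30]);
cube([75, 75, 425]);
translate([0, 247, 0]) cube([75, 75, 425]);
translate([1078, 0, 0]) cube([75, 75, 425]);
translate([1078, 247, 0]) cube([75, 75, 425]);


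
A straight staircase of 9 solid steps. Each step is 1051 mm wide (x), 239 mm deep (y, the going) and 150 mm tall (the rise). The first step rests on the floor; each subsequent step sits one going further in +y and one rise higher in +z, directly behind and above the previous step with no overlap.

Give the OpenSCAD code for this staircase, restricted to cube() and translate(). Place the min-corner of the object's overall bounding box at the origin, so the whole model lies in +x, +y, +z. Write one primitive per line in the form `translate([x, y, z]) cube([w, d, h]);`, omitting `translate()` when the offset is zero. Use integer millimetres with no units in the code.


cube([1051, 239, 150]);
translate([0, 239, 150]) cube([1051, 239, 150]);
translate([0, 478, 300]) cube([1051, 239, 150]);
translate([0, 717, 450]) cube([1051, 239, 150]);
translate([0, 956, 600]) cube([1051, 239, 150]);
translate([0, 1195, 750]) cube([1051, 239, 150]);
translate([0, 1434, 900]) cube([1051, 239, 150]);
translate([0, 1673, 1050]) cube([1051, 239, 150]);
translate([0, 1912, 1200]) cube([1051, 239, 150]);


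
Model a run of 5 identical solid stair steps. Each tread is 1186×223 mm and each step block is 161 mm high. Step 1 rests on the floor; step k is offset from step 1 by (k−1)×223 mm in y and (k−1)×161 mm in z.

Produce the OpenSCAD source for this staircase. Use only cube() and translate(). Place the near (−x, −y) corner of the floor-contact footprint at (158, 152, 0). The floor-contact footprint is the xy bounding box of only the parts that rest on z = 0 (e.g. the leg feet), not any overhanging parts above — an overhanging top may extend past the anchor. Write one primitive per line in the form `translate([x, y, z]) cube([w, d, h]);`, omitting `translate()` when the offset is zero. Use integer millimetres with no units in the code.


translate([158, 152, 0]) cube([1186, 223, 161]);
translate([158, 375, 161]) cube([1186, 223, 161]);
translate([158, 598, 322]) cube([1186, 223, 161]);
translate([158, 821, 483]) cube([1186, 223, 161]);
translate([158, 1044, 644]) cube([1186, 223, 161]);


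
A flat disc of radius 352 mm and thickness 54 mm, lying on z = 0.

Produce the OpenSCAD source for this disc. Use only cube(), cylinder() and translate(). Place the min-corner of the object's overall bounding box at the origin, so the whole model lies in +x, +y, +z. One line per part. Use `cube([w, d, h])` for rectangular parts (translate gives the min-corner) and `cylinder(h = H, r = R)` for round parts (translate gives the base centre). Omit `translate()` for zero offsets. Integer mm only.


translate([352, 352, 0]) cylinder(h = 54, r = 352);


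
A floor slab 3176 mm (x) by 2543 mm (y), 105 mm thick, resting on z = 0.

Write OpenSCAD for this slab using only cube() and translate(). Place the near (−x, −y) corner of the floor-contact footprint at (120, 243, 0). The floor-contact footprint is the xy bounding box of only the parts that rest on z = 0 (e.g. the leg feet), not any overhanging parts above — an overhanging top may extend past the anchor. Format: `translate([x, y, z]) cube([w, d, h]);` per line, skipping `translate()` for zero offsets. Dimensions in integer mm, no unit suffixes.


translate([120, 243, 0]) cube([3176, 2543, 105]);


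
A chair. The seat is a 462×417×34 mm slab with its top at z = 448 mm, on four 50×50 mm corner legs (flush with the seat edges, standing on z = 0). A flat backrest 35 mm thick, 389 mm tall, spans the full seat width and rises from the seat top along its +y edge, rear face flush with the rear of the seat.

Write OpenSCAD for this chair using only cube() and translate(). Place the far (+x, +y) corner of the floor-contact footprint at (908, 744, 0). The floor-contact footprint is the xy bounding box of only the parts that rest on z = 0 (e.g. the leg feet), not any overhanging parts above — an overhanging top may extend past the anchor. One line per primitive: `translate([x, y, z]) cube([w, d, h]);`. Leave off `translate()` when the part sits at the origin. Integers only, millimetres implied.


translate([446, 327, 414]) cube([462, 417, 34]);
translate([446, 327, 0]) cube([50, 50, 414]);
translate([858, 327, 0]) cube([50, 50, 414]);
translate([446, 694, 0]) cube([50, 50, 414]);
translate([858, 694, 0]) cube([50, 50, 414]);
translate([446, 709, 448]) cube([462, 35, 389]);


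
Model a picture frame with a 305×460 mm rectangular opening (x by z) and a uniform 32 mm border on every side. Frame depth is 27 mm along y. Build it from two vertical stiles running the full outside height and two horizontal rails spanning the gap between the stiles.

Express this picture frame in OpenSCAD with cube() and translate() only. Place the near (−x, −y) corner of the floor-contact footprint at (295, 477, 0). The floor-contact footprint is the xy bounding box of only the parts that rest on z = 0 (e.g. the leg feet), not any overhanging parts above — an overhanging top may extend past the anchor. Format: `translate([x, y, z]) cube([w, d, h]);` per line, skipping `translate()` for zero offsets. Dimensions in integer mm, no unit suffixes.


translate([295, 477, 0]) cube([32, 27, 524]);
translate([632, 477, 0]) cube([32, 27, 524]);
translate([327, 477, 0]) cube([305, 27, 32]);
translate([327, 477, 492]) cube([305, 27, 32]);


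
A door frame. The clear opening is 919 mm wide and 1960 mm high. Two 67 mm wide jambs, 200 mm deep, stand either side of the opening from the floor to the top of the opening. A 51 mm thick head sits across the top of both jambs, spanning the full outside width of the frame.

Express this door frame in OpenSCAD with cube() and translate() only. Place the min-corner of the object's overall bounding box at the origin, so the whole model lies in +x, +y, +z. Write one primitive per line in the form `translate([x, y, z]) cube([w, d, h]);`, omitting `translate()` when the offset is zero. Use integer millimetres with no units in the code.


cube([67, 200, 1960]);
translate([986, 0, 0]) cube([67, 200, 1960]);
translate([0, 0, 1960]) cube([1053, 200, 51]);


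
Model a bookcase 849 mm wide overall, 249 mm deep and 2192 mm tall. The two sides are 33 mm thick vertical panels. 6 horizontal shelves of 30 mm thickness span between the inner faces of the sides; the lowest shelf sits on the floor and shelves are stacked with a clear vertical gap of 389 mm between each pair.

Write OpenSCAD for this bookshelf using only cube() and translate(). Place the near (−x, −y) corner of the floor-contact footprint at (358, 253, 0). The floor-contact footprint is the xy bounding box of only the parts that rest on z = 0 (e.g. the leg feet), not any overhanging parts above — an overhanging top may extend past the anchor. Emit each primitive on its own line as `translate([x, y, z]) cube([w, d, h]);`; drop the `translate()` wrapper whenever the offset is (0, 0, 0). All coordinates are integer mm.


translate([358, 253, 0]) cube([33, 249, 2192]);
translate([1174, 253, 0]) cube([33, 249, 2192]);
translate([391, 253, 0]) cube([783, 249, 30]);
translate([391, 253, 419]) cube([783, 249, 30]);
translate([391, 253, 838]) cube([783, 249, 30]);
translate([391, 253, 1257]) cube([783, 249, 30]);
translate([391, 253, 1676]) cube([783, 249, 30]);
translate([391, 253, 2095]) cube([783, 249, 30]);


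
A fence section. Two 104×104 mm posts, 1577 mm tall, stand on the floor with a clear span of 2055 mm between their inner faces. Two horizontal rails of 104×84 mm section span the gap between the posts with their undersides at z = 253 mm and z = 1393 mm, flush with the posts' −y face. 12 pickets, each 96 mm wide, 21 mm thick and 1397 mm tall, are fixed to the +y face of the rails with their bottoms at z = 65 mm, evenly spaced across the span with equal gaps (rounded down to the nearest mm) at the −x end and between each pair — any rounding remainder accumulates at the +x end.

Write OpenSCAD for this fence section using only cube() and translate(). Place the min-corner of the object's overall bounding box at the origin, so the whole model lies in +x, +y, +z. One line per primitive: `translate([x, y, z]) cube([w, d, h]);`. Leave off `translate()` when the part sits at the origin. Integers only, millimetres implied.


cube([104, 104, 1577]);
translate([2159, 0, 0]) cube([104, 104, 1577]);
translate([104, 0, 253]) cube([2055, 104, 84]);
translate([104, 0, 1393]) cube([2055, 104, 84]);
translate([173, 104, 65]) cube([96, 21, 1397]);
translate([338, 104, 65]) cube([96, 21, 1397]);
translate([503, 104, 65]) cube([96, 21, 1397]);
translate([668, 104, 65]) cube([96, 21, 1397]);
translate([833, 104, 65]) cube([96, 21, 1397]);
translate([998, 104, 65]) cube([96, 21, 1397]);
translate([1163, 104, 65]) cube([96, 21, 1397]);
translate([1328, 104, 65]) cube([96, 21, 1397]);
translate([1493, 104, 65]) cube([96, 21, 1397]);
translate([1658, 104, 65]) cube([96, 21, 1397]);
translate([1823, 104, 65]) cube([96, 21, 1397]);
translate([1988, 104, 65]) cube([96, 21, 1397]);


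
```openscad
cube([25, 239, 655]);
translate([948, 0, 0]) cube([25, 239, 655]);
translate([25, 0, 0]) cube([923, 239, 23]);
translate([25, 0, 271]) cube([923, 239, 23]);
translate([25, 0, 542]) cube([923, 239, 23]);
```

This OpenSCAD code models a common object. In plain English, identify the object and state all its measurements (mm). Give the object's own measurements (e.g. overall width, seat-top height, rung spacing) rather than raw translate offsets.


An open bookshelf. Two side panels, each 25 mm thick, 239 mm deep and 655 mm tall, stand 973 mm apart (outside-to-outside). Between them sit 3 shelves, each 23 mm thick and 239 mm deep, spanning the full gap between the sides. The bottom shelf rests on the floor (its underside at z = 0) and the clear gap between one shelf's top and the next shelf's underside is 248 mm.


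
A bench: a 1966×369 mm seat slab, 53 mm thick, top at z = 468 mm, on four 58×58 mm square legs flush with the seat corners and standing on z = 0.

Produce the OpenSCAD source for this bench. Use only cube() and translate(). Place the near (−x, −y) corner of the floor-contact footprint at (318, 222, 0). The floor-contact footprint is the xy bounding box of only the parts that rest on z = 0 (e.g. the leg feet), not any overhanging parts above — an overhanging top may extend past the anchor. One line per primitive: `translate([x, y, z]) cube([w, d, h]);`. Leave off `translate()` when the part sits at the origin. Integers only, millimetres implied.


// leg_h = 468 − 53 = 415
translate([318, 222, 415]) cube([1966, 369, 53]);
translate([318, 222, 0]) cube([58, 58, 415]);
translate([318, 533, 0]) cube([58, 58, 415]);
translate([2226, 222, 0]) cube([58, 58, 415]);
translate([2226, 533, 0]) cube([58, 58, 415]);


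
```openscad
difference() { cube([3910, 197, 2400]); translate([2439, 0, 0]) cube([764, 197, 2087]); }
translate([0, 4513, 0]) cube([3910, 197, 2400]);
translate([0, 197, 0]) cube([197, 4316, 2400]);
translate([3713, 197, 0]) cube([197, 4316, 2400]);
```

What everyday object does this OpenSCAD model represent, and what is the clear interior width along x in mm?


A single room. The interior width is 3516 mm.

Four walls enclosing a rectangle with a door in the front wall — a room. Outside width 3910 minus two 197 mm walls gives 3516 mm.


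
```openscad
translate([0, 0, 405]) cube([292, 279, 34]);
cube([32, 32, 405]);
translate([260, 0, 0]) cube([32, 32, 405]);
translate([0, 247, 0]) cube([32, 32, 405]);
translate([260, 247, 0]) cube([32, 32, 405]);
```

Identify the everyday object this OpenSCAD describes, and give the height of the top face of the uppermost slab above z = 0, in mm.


A stool. The seat height is 439 mm.

A 292×279×34 slab at z = 405 on four corner posts — a stool. The seat top is 405 + 34 = 439 mm.


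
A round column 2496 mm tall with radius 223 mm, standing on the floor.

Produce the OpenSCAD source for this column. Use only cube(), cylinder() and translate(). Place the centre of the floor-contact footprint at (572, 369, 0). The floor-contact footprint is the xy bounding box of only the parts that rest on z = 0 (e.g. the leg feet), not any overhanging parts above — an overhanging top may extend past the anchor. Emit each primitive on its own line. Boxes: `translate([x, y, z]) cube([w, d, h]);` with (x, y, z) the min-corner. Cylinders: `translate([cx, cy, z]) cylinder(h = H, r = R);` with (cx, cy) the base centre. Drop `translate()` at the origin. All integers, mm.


translate([572, 369, 0]) cylinder(h = 2496, r = 223);


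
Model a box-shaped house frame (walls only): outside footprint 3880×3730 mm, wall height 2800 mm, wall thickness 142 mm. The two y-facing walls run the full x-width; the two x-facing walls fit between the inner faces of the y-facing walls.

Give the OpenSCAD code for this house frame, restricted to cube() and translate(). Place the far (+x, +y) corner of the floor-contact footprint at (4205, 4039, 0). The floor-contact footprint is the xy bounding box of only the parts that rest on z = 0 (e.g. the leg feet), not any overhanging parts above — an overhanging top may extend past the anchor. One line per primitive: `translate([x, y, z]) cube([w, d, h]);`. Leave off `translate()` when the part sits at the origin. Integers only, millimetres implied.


translate([325, 309, 0]) cube([3880, 142, 2800]);
translate([325, 3897, 0]) cube([3880, 142, 2800]);
translate([325, 451, 0]) cube([142, 3446, 2800]);
translate([4063, 451, 0]) cube([142, 3446, 2800]);


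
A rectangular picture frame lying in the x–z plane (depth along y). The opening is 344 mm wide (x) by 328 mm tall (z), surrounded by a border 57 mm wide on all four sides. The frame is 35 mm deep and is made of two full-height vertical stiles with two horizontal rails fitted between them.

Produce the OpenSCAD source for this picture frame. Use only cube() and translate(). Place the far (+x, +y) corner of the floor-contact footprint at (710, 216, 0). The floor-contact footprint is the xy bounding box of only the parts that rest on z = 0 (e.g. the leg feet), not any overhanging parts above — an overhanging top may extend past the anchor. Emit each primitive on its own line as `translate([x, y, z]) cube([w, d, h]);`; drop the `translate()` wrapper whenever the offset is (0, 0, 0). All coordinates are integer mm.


translate([252, 181, 0]) cube([57, 35, 442]);
translate([653, 181, 0]) cube([57, 35, 442]);
translate([309, 181, 0]) cube([344, 35, 57]);
translate([309, 181, 385]) cube([344, 35, 57]);


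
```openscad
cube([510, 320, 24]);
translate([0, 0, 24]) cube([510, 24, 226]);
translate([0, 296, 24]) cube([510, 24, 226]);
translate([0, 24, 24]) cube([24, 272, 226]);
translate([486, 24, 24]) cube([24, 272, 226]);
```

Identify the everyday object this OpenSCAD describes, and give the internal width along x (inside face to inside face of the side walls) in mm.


An open box. The internal width is 462 mm.

A 510×320 base slab with four walls standing on it — an open box. The base is 510 mm wide and the walls are 24 mm thick, so the internal width is 510 − 2 × 24 = 462 mm.


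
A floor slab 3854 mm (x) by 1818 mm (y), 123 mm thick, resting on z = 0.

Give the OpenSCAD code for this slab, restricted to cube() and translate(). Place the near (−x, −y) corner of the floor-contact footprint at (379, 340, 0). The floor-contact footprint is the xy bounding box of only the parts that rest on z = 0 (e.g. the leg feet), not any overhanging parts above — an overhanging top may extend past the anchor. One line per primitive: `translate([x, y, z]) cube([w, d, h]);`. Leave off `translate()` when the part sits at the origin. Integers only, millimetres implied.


translate([379, 340, 0]) cube([3854, 1818, 123]);


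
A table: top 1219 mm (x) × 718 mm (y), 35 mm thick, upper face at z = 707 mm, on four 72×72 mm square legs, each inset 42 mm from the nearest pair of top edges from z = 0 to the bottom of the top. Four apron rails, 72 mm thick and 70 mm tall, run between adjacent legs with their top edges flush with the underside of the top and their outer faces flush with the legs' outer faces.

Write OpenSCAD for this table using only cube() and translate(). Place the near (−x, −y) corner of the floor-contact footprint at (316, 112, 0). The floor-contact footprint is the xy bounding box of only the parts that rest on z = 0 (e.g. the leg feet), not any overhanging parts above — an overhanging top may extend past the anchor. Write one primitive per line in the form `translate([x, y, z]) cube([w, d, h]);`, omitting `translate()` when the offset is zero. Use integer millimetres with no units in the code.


// leg_h = 707 - 35 = 672
// apron z = 672 - 70 = 602
translate([274, 70, 672]) cube([1219, 718, 35]);
translate([316, 112, 0]) cube([72, 72, 672]);
translate([1379, 112, 0]) cube([72, 72, 672]);
translate([316, 674, 0]) cube([72, 72, 672]);
translate([1379, 674, 0]) cube([72, 72, 672]);
translate([388, 112, 602]) cube([991, 72, 70]);
translate([388, 674, 602]) cube([991, 72, 70]);
translate([316, 184, 602]) cube([72, 490, 70]);
translate([1379, 184, 602]) cube([72, 490, 70]);


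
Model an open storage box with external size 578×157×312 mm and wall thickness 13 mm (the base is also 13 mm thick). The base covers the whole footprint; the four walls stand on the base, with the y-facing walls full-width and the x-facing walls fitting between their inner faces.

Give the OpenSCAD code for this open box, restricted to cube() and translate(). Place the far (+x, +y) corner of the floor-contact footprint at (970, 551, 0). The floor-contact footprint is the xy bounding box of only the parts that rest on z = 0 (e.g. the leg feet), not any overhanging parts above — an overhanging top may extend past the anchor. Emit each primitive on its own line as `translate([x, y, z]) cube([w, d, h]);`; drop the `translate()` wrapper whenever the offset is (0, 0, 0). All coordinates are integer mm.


translate([392, 394, 0]) cube([578, 157, 13]);
translate([392, 394, 13]) cube([578, 13, 299]);
translate([392, 538, 13]) cube([578, 13, 299]);
translate([392, 407, 13]) cube([13, 131, 299]);
translate([957, 407, 13]) cube([13, 131, 299]);


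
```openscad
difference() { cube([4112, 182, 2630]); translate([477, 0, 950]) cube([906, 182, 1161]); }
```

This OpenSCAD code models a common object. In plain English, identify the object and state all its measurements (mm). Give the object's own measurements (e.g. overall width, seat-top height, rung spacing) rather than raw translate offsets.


A wall 4112 mm long (x), 182 mm thick (y), 2630 mm tall, with a rectangular window opening cut through it. The opening is 906 mm wide and 1161 mm tall; its sill is at z = 950 mm and its near (−x) edge is 477 mm from the wall's −x end. The opening passes through the full wall thickness.


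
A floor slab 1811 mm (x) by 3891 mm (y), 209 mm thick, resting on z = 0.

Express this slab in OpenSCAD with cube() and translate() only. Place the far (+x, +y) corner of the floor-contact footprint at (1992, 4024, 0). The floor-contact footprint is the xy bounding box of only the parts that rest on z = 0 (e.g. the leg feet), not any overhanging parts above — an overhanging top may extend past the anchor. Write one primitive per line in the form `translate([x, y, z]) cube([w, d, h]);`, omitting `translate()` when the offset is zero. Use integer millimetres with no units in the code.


translate([181, 133, 0]) cube([1811, 3891, 209]);


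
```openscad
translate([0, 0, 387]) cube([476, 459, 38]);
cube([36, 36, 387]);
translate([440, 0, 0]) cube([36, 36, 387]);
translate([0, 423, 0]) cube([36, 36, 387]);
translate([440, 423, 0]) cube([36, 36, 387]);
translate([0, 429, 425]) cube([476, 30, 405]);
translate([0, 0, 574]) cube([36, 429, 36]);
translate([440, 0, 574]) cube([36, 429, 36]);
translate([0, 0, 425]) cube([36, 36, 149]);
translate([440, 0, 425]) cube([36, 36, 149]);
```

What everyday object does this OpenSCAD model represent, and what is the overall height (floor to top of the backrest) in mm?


A chair. The overall height is 830 mm.

A slab on four corner posts with a tall panel at the back — a chair. The seat slab sits at z = 387 with thickness 38, and the 405 mm backrest starts at the seat top, so the overall height is 387 + 38 + 405 = 830 mm.


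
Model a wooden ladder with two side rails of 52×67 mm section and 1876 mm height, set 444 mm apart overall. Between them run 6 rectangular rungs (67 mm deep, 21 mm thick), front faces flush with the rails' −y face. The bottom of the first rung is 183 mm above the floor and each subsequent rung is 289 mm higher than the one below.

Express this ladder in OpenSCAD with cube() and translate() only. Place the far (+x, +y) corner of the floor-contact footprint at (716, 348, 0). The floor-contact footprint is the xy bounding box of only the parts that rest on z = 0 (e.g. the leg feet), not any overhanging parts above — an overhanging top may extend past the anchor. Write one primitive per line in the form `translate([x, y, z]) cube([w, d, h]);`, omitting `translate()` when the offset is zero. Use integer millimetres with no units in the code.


translate([272, 281, 0]) cube([52, 67, 1876]);
translate([664, 281, 0]) cube([52, 67, 1876]);
translate([324, 281, 183]) cube([340, 67, 21]);
translate([324, 281, 472]) cube([340, 67, 21]);
translate([324, 281, 761]) cube([340, 67, 21]);
translate([324, 281, 1050]) cube([340, 67, 21]);
translate([324, 281, 1339]) cube([340, 67, 21]);
translate([324, 281, 1628]) cube([340, 67, 21]);


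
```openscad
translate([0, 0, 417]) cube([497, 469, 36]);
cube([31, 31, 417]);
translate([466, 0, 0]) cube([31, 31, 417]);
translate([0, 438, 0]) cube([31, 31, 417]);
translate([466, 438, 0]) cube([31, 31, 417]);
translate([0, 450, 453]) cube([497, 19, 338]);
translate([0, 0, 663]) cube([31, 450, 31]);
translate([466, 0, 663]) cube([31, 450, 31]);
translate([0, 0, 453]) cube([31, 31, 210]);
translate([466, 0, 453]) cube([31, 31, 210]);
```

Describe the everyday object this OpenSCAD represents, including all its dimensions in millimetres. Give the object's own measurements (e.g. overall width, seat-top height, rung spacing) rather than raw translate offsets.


A chair. The seat is a 497×469×36 mm slab with its top at z = 453 mm, on four 31×31 mm corner legs (flush with the seat edges, standing on z = 0). A flat backrest 19 mm thick, 338 mm tall, spans the full seat width and rises from the seat top along its +y edge, rear face flush with the rear of the seat. Two armrests of 31×31 mm section run along each side from the seat's front edge to the front of the backrest, top faces 241 mm above the seat top and outer faces flush with the seat's x-edges; a 31×31 mm post under the front of each armrest stands on the seat at the front corner.


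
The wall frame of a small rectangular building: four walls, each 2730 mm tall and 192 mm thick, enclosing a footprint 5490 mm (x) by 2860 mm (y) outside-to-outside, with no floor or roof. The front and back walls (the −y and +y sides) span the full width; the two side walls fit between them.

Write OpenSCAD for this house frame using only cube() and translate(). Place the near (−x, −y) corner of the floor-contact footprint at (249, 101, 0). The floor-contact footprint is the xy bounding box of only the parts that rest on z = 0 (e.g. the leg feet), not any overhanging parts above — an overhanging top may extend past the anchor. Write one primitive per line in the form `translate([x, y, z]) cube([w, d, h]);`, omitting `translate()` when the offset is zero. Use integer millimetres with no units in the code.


translate([249, 101, 0]) cube([5490, 192, 2730]);
translate([249, 2769, 0]) cube([5490, 192, 2730]);
translate([249, 293, 0]) cube([192, 2476, 2730]);
translate([5547, 293, 0]) cube([192, 2476, 2730]);


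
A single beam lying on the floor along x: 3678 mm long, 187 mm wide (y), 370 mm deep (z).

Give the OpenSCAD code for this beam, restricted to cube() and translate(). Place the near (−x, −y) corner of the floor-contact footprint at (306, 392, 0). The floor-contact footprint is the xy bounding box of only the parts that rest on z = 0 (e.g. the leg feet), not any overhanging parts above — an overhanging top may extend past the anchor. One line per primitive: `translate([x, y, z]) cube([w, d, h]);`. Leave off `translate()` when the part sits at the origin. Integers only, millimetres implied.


translate([306, 392, 0]) cube([3678, 187, 370]);


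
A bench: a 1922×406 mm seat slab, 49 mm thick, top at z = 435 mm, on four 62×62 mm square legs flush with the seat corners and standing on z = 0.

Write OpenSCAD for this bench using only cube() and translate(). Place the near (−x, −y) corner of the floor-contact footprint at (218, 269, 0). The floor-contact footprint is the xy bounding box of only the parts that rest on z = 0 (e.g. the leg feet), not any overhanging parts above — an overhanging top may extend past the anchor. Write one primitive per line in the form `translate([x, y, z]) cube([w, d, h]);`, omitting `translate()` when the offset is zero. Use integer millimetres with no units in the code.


translate([218, 269, 386]) cube([1922, 406, 49]);
translate([218, 269, 0]) cube([62, 62, 386]);
translate([218, 613, 0]) cube([62, 62, 386]);
translate([2078, 269, 0]) cube([62, 62, 386]);
translate([2078, 613, 0]) cube([62, 62, 386]);


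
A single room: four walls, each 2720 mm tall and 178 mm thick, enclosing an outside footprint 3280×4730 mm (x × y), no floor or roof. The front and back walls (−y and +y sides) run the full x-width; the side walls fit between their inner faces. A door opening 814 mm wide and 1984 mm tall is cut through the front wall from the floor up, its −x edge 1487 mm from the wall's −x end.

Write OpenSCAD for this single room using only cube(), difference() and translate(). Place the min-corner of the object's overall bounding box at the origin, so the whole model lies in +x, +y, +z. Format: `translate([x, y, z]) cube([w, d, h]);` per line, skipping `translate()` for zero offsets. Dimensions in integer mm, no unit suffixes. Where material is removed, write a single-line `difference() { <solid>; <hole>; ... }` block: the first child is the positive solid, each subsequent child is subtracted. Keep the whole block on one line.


difference() { cube([3280, 178, 2720]); translate([1487, 0, 0]) cube([814, 178, 1984]); }
translate([0, 4552, 0]) cube([3280, 178, 2720]);
translate([0, 178, 0]) cube([178, 4374, 2720]);
translate([3102, 178, 0]) cube([178, 4374, 2720]);


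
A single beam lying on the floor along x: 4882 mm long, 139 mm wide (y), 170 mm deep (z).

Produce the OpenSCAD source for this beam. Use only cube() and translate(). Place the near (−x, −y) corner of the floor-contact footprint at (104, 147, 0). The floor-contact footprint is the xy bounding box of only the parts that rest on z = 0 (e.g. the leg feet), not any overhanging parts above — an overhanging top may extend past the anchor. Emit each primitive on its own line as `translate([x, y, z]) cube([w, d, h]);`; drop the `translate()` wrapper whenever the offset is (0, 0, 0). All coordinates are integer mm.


translate([104, 147, 0]) cube([4882, 139, 170]);


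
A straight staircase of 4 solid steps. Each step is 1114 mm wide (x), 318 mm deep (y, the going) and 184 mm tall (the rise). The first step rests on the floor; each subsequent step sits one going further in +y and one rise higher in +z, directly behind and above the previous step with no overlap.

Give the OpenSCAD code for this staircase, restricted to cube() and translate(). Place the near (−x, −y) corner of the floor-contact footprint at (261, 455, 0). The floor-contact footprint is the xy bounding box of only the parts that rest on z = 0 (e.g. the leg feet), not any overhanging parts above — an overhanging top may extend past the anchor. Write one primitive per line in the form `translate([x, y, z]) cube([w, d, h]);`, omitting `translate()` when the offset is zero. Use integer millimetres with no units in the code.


translate([261, 455, 0]) cube([1114, 318, 184]);
translate([261, 773, 184]) cube([1114, 318, 184]);
translate([261, 1091, 368]) cube([1114, 318, 184]);
translate([261, 1409, 552]) cube([1114, 318, 184]);


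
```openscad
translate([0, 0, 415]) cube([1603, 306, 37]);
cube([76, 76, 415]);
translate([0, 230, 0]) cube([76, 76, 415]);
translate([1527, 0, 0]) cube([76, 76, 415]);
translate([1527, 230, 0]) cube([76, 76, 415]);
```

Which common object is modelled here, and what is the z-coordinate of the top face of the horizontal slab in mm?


A bench. The seat-top height is 452 mm.

A long slab on four corner posts — a bench. The slab sits at z = 415 with thickness 37, so the top is 415 + 37 = 452 mm.
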